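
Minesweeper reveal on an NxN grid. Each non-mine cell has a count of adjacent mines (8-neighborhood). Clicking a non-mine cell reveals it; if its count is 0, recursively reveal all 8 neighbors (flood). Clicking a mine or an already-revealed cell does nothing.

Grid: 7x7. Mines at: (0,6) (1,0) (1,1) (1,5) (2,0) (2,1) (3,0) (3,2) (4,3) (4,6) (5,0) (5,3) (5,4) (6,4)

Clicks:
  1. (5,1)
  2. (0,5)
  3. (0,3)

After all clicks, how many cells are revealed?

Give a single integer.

Click 1 (5,1) count=1: revealed 1 new [(5,1)] -> total=1
Click 2 (0,5) count=2: revealed 1 new [(0,5)] -> total=2
Click 3 (0,3) count=0: revealed 9 new [(0,2) (0,3) (0,4) (1,2) (1,3) (1,4) (2,2) (2,3) (2,4)] -> total=11

Answer: 11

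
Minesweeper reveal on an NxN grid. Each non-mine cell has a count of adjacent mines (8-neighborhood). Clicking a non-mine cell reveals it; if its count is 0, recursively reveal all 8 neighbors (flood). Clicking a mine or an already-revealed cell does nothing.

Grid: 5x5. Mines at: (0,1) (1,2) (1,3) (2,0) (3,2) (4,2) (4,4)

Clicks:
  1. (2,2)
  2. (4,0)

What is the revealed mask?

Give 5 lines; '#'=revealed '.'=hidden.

Click 1 (2,2) count=3: revealed 1 new [(2,2)] -> total=1
Click 2 (4,0) count=0: revealed 4 new [(3,0) (3,1) (4,0) (4,1)] -> total=5

Answer: .....
.....
..#..
##...
##...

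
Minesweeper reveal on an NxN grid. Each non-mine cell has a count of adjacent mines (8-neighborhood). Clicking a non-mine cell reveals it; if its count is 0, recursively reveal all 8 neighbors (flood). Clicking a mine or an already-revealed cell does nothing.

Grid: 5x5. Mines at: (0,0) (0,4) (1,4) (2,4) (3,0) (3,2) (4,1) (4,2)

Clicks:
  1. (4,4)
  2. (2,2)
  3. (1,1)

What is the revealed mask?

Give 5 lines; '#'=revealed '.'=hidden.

Answer: .....
.#...
..#..
...##
...##

Derivation:
Click 1 (4,4) count=0: revealed 4 new [(3,3) (3,4) (4,3) (4,4)] -> total=4
Click 2 (2,2) count=1: revealed 1 new [(2,2)] -> total=5
Click 3 (1,1) count=1: revealed 1 new [(1,1)] -> total=6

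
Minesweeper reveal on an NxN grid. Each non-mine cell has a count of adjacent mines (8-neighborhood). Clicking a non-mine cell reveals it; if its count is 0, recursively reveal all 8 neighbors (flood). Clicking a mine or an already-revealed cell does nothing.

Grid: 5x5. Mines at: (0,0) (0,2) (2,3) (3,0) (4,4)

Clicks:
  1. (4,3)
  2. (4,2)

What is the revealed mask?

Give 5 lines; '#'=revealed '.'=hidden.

Click 1 (4,3) count=1: revealed 1 new [(4,3)] -> total=1
Click 2 (4,2) count=0: revealed 5 new [(3,1) (3,2) (3,3) (4,1) (4,2)] -> total=6

Answer: .....
.....
.....
.###.
.###.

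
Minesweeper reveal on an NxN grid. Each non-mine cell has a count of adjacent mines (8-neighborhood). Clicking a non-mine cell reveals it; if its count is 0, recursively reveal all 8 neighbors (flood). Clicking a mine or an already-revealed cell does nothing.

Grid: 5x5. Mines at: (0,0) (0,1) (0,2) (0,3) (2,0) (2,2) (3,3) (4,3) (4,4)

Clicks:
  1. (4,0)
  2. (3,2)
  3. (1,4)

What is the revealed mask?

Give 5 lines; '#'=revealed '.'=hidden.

Answer: .....
....#
.....
###..
###..

Derivation:
Click 1 (4,0) count=0: revealed 6 new [(3,0) (3,1) (3,2) (4,0) (4,1) (4,2)] -> total=6
Click 2 (3,2) count=3: revealed 0 new [(none)] -> total=6
Click 3 (1,4) count=1: revealed 1 new [(1,4)] -> total=7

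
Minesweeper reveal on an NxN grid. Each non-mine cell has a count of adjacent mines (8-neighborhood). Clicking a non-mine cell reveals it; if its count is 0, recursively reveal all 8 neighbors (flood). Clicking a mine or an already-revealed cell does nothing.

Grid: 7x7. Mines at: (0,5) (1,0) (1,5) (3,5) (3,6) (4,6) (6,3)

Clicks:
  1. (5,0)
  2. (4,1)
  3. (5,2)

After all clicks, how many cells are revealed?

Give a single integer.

Click 1 (5,0) count=0: revealed 31 new [(0,1) (0,2) (0,3) (0,4) (1,1) (1,2) (1,3) (1,4) (2,0) (2,1) (2,2) (2,3) (2,4) (3,0) (3,1) (3,2) (3,3) (3,4) (4,0) (4,1) (4,2) (4,3) (4,4) (5,0) (5,1) (5,2) (5,3) (5,4) (6,0) (6,1) (6,2)] -> total=31
Click 2 (4,1) count=0: revealed 0 new [(none)] -> total=31
Click 3 (5,2) count=1: revealed 0 new [(none)] -> total=31

Answer: 31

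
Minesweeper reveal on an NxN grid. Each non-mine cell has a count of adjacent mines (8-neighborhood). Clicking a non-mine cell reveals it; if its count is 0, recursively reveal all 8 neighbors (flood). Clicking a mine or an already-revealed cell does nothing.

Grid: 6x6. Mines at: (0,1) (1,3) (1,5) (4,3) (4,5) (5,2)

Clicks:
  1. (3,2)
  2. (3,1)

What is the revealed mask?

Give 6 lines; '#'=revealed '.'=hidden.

Click 1 (3,2) count=1: revealed 1 new [(3,2)] -> total=1
Click 2 (3,1) count=0: revealed 13 new [(1,0) (1,1) (1,2) (2,0) (2,1) (2,2) (3,0) (3,1) (4,0) (4,1) (4,2) (5,0) (5,1)] -> total=14

Answer: ......
###...
###...
###...
###...
##....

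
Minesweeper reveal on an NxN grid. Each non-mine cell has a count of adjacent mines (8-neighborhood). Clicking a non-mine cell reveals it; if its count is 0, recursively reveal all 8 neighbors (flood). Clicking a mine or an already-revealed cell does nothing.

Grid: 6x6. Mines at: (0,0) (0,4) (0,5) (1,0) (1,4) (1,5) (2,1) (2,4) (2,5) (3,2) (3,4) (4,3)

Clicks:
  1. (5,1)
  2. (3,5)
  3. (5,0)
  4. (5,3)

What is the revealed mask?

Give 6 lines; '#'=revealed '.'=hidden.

Click 1 (5,1) count=0: revealed 8 new [(3,0) (3,1) (4,0) (4,1) (4,2) (5,0) (5,1) (5,2)] -> total=8
Click 2 (3,5) count=3: revealed 1 new [(3,5)] -> total=9
Click 3 (5,0) count=0: revealed 0 new [(none)] -> total=9
Click 4 (5,3) count=1: revealed 1 new [(5,3)] -> total=10

Answer: ......
......
......
##...#
###...
####..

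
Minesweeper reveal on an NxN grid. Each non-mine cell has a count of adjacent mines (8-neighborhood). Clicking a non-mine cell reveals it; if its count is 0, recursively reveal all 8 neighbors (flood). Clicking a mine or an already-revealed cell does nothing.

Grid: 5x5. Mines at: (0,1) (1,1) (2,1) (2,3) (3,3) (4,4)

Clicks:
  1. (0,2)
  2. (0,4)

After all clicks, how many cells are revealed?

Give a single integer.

Click 1 (0,2) count=2: revealed 1 new [(0,2)] -> total=1
Click 2 (0,4) count=0: revealed 5 new [(0,3) (0,4) (1,2) (1,3) (1,4)] -> total=6

Answer: 6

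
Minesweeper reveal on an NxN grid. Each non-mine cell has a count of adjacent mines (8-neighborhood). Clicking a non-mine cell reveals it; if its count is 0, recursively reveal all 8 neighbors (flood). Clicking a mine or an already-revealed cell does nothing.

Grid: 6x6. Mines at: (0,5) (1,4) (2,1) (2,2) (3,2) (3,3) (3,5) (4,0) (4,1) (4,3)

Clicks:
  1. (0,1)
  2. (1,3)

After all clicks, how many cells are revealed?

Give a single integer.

Answer: 8

Derivation:
Click 1 (0,1) count=0: revealed 8 new [(0,0) (0,1) (0,2) (0,3) (1,0) (1,1) (1,2) (1,3)] -> total=8
Click 2 (1,3) count=2: revealed 0 new [(none)] -> total=8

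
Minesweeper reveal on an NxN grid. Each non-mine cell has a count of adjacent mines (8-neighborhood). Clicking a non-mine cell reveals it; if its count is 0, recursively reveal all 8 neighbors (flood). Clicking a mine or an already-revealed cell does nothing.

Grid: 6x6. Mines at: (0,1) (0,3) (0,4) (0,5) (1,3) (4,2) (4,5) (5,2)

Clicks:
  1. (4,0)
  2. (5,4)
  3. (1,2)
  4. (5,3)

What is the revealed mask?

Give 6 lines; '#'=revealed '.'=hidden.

Answer: ......
###...
###...
###...
##....
##.##.

Derivation:
Click 1 (4,0) count=0: revealed 13 new [(1,0) (1,1) (1,2) (2,0) (2,1) (2,2) (3,0) (3,1) (3,2) (4,0) (4,1) (5,0) (5,1)] -> total=13
Click 2 (5,4) count=1: revealed 1 new [(5,4)] -> total=14
Click 3 (1,2) count=3: revealed 0 new [(none)] -> total=14
Click 4 (5,3) count=2: revealed 1 new [(5,3)] -> total=15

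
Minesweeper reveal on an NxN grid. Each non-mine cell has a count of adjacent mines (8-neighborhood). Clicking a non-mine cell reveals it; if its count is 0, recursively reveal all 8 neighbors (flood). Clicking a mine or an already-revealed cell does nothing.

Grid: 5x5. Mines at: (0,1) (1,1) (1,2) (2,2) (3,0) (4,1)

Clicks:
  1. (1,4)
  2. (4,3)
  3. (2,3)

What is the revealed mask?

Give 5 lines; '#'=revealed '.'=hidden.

Click 1 (1,4) count=0: revealed 12 new [(0,3) (0,4) (1,3) (1,4) (2,3) (2,4) (3,2) (3,3) (3,4) (4,2) (4,3) (4,4)] -> total=12
Click 2 (4,3) count=0: revealed 0 new [(none)] -> total=12
Click 3 (2,3) count=2: revealed 0 new [(none)] -> total=12

Answer: ...##
...##
...##
..###
..###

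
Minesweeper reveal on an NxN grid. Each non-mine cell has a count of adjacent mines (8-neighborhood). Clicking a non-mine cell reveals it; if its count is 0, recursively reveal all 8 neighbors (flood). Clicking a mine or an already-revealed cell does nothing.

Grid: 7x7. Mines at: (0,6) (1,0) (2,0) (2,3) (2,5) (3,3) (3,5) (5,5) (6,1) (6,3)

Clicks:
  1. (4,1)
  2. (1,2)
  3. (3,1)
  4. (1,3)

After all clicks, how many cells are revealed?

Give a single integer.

Click 1 (4,1) count=0: revealed 9 new [(3,0) (3,1) (3,2) (4,0) (4,1) (4,2) (5,0) (5,1) (5,2)] -> total=9
Click 2 (1,2) count=1: revealed 1 new [(1,2)] -> total=10
Click 3 (3,1) count=1: revealed 0 new [(none)] -> total=10
Click 4 (1,3) count=1: revealed 1 new [(1,3)] -> total=11

Answer: 11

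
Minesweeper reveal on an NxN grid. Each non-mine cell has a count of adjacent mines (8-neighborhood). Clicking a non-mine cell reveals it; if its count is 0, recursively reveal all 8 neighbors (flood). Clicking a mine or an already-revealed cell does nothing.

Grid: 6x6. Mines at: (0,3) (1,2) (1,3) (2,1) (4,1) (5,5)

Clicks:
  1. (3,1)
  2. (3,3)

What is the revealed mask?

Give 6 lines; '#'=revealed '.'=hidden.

Click 1 (3,1) count=2: revealed 1 new [(3,1)] -> total=1
Click 2 (3,3) count=0: revealed 19 new [(0,4) (0,5) (1,4) (1,5) (2,2) (2,3) (2,4) (2,5) (3,2) (3,3) (3,4) (3,5) (4,2) (4,3) (4,4) (4,5) (5,2) (5,3) (5,4)] -> total=20

Answer: ....##
....##
..####
.#####
..####
..###.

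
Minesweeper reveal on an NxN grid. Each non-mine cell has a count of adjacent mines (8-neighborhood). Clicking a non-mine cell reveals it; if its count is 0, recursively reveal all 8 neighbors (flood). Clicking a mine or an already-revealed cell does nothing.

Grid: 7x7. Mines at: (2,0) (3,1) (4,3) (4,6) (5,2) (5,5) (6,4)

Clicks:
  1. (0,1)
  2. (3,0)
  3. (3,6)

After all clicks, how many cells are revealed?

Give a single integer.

Click 1 (0,1) count=0: revealed 25 new [(0,0) (0,1) (0,2) (0,3) (0,4) (0,5) (0,6) (1,0) (1,1) (1,2) (1,3) (1,4) (1,5) (1,6) (2,1) (2,2) (2,3) (2,4) (2,5) (2,6) (3,2) (3,3) (3,4) (3,5) (3,6)] -> total=25
Click 2 (3,0) count=2: revealed 1 new [(3,0)] -> total=26
Click 3 (3,6) count=1: revealed 0 new [(none)] -> total=26

Answer: 26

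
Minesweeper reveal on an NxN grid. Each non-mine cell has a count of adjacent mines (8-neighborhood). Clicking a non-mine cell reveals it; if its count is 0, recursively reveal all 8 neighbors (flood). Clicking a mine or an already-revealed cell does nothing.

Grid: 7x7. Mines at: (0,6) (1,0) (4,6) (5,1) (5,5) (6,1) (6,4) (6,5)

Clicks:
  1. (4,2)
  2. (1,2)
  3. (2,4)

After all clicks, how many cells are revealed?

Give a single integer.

Answer: 34

Derivation:
Click 1 (4,2) count=1: revealed 1 new [(4,2)] -> total=1
Click 2 (1,2) count=0: revealed 33 new [(0,1) (0,2) (0,3) (0,4) (0,5) (1,1) (1,2) (1,3) (1,4) (1,5) (1,6) (2,0) (2,1) (2,2) (2,3) (2,4) (2,5) (2,6) (3,0) (3,1) (3,2) (3,3) (3,4) (3,5) (3,6) (4,0) (4,1) (4,3) (4,4) (4,5) (5,2) (5,3) (5,4)] -> total=34
Click 3 (2,4) count=0: revealed 0 new [(none)] -> total=34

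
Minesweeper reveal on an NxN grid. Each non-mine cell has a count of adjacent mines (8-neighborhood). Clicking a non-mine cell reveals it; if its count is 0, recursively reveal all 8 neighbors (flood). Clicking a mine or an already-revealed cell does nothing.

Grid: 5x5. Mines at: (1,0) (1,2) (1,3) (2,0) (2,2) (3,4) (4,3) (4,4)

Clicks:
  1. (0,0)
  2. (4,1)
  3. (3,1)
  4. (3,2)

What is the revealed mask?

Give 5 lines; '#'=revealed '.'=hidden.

Click 1 (0,0) count=1: revealed 1 new [(0,0)] -> total=1
Click 2 (4,1) count=0: revealed 6 new [(3,0) (3,1) (3,2) (4,0) (4,1) (4,2)] -> total=7
Click 3 (3,1) count=2: revealed 0 new [(none)] -> total=7
Click 4 (3,2) count=2: revealed 0 new [(none)] -> total=7

Answer: #....
.....
.....
###..
###..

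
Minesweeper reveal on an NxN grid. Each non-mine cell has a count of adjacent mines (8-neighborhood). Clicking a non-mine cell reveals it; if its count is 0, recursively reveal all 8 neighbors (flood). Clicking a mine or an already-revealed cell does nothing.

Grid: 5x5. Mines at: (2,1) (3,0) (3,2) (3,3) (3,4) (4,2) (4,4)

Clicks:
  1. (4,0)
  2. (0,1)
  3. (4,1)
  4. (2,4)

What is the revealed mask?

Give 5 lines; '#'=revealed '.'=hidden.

Answer: #####
#####
..###
.....
##...

Derivation:
Click 1 (4,0) count=1: revealed 1 new [(4,0)] -> total=1
Click 2 (0,1) count=0: revealed 13 new [(0,0) (0,1) (0,2) (0,3) (0,4) (1,0) (1,1) (1,2) (1,3) (1,4) (2,2) (2,3) (2,4)] -> total=14
Click 3 (4,1) count=3: revealed 1 new [(4,1)] -> total=15
Click 4 (2,4) count=2: revealed 0 new [(none)] -> total=15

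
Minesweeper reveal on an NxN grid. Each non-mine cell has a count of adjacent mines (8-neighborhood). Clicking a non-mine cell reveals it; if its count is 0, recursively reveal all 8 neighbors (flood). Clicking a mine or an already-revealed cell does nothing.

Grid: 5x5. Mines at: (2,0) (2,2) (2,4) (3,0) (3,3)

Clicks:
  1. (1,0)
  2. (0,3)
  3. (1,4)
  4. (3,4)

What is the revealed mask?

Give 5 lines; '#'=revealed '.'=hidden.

Click 1 (1,0) count=1: revealed 1 new [(1,0)] -> total=1
Click 2 (0,3) count=0: revealed 9 new [(0,0) (0,1) (0,2) (0,3) (0,4) (1,1) (1,2) (1,3) (1,4)] -> total=10
Click 3 (1,4) count=1: revealed 0 new [(none)] -> total=10
Click 4 (3,4) count=2: revealed 1 new [(3,4)] -> total=11

Answer: #####
#####
.....
....#
.....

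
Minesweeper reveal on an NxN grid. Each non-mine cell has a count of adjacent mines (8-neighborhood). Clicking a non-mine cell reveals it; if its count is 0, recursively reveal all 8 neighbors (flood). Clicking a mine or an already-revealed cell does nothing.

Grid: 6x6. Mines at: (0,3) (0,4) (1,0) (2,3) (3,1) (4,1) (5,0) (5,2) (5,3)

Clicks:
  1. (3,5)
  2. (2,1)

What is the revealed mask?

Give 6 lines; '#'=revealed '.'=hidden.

Click 1 (3,5) count=0: revealed 10 new [(1,4) (1,5) (2,4) (2,5) (3,4) (3,5) (4,4) (4,5) (5,4) (5,5)] -> total=10
Click 2 (2,1) count=2: revealed 1 new [(2,1)] -> total=11

Answer: ......
....##
.#..##
....##
....##
....##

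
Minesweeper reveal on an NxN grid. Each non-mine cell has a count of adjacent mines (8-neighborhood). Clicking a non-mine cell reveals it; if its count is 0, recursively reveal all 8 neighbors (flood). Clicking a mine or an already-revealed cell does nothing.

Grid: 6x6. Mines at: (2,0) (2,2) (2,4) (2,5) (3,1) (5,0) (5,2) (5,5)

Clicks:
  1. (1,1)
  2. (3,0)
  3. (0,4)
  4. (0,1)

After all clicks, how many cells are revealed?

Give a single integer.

Answer: 13

Derivation:
Click 1 (1,1) count=2: revealed 1 new [(1,1)] -> total=1
Click 2 (3,0) count=2: revealed 1 new [(3,0)] -> total=2
Click 3 (0,4) count=0: revealed 11 new [(0,0) (0,1) (0,2) (0,3) (0,4) (0,5) (1,0) (1,2) (1,3) (1,4) (1,5)] -> total=13
Click 4 (0,1) count=0: revealed 0 new [(none)] -> total=13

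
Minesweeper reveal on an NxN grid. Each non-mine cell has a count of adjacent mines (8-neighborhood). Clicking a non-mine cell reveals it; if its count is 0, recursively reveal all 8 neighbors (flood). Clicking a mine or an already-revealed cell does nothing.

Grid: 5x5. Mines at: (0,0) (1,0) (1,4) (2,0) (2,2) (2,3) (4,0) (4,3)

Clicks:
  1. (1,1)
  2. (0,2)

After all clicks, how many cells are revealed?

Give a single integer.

Click 1 (1,1) count=4: revealed 1 new [(1,1)] -> total=1
Click 2 (0,2) count=0: revealed 5 new [(0,1) (0,2) (0,3) (1,2) (1,3)] -> total=6

Answer: 6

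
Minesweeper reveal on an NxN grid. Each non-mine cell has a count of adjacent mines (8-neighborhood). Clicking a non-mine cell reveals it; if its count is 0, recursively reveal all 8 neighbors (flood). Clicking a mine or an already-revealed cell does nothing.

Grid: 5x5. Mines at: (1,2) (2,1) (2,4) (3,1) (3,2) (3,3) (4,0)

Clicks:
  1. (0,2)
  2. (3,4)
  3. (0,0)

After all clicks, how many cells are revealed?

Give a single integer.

Click 1 (0,2) count=1: revealed 1 new [(0,2)] -> total=1
Click 2 (3,4) count=2: revealed 1 new [(3,4)] -> total=2
Click 3 (0,0) count=0: revealed 4 new [(0,0) (0,1) (1,0) (1,1)] -> total=6

Answer: 6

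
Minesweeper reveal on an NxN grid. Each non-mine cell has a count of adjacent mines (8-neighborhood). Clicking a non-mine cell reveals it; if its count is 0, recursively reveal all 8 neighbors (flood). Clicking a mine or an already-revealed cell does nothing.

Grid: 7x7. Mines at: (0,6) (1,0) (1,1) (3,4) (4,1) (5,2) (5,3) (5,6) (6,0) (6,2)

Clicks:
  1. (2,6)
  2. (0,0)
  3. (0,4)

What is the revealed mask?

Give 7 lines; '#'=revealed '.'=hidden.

Answer: #.####.
..#####
..#####
.....##
.....##
.......
.......

Derivation:
Click 1 (2,6) count=0: revealed 8 new [(1,5) (1,6) (2,5) (2,6) (3,5) (3,6) (4,5) (4,6)] -> total=8
Click 2 (0,0) count=2: revealed 1 new [(0,0)] -> total=9
Click 3 (0,4) count=0: revealed 10 new [(0,2) (0,3) (0,4) (0,5) (1,2) (1,3) (1,4) (2,2) (2,3) (2,4)] -> total=19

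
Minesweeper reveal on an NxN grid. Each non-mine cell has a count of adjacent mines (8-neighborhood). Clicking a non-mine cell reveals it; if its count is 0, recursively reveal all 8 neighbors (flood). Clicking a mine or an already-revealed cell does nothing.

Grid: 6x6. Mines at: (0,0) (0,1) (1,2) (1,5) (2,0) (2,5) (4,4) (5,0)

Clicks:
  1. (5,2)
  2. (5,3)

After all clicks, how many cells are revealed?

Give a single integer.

Answer: 12

Derivation:
Click 1 (5,2) count=0: revealed 12 new [(2,1) (2,2) (2,3) (3,1) (3,2) (3,3) (4,1) (4,2) (4,3) (5,1) (5,2) (5,3)] -> total=12
Click 2 (5,3) count=1: revealed 0 new [(none)] -> total=12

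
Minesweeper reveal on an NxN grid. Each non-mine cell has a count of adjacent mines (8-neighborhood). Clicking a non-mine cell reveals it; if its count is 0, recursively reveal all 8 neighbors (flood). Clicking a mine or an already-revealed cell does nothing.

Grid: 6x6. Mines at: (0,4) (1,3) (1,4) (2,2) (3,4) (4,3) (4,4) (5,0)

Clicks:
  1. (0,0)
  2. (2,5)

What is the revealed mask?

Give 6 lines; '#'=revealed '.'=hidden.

Click 1 (0,0) count=0: revealed 12 new [(0,0) (0,1) (0,2) (1,0) (1,1) (1,2) (2,0) (2,1) (3,0) (3,1) (4,0) (4,1)] -> total=12
Click 2 (2,5) count=2: revealed 1 new [(2,5)] -> total=13

Answer: ###...
###...
##...#
##....
##....
......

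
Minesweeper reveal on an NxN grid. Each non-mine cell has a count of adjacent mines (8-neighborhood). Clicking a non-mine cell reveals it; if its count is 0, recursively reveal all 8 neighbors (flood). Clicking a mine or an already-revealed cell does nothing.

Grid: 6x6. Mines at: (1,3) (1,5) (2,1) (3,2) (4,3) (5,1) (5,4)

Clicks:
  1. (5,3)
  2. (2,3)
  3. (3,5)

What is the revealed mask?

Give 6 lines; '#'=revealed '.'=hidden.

Answer: ......
......
...###
....##
....##
...#..

Derivation:
Click 1 (5,3) count=2: revealed 1 new [(5,3)] -> total=1
Click 2 (2,3) count=2: revealed 1 new [(2,3)] -> total=2
Click 3 (3,5) count=0: revealed 6 new [(2,4) (2,5) (3,4) (3,5) (4,4) (4,5)] -> total=8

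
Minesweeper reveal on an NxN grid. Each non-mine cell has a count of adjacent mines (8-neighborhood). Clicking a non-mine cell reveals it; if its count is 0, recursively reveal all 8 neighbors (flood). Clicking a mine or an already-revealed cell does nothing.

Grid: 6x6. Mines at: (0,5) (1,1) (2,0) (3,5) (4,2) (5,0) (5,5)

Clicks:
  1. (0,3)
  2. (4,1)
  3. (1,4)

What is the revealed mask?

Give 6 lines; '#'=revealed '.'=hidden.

Click 1 (0,3) count=0: revealed 12 new [(0,2) (0,3) (0,4) (1,2) (1,3) (1,4) (2,2) (2,3) (2,4) (3,2) (3,3) (3,4)] -> total=12
Click 2 (4,1) count=2: revealed 1 new [(4,1)] -> total=13
Click 3 (1,4) count=1: revealed 0 new [(none)] -> total=13

Answer: ..###.
..###.
..###.
..###.
.#....
......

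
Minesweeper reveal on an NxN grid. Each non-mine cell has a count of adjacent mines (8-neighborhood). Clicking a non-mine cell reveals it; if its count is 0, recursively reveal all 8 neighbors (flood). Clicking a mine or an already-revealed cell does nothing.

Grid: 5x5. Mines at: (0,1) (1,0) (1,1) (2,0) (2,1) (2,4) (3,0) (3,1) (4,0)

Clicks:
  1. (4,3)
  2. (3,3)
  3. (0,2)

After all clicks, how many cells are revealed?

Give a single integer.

Click 1 (4,3) count=0: revealed 6 new [(3,2) (3,3) (3,4) (4,2) (4,3) (4,4)] -> total=6
Click 2 (3,3) count=1: revealed 0 new [(none)] -> total=6
Click 3 (0,2) count=2: revealed 1 new [(0,2)] -> total=7

Answer: 7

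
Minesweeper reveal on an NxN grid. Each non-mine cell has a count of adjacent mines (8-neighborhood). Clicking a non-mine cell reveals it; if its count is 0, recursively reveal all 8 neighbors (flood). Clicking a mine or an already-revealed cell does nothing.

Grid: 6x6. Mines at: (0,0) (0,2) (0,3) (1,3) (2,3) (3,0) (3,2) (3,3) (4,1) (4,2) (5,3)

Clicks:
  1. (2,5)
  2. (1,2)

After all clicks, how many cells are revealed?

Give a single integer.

Click 1 (2,5) count=0: revealed 12 new [(0,4) (0,5) (1,4) (1,5) (2,4) (2,5) (3,4) (3,5) (4,4) (4,5) (5,4) (5,5)] -> total=12
Click 2 (1,2) count=4: revealed 1 new [(1,2)] -> total=13

Answer: 13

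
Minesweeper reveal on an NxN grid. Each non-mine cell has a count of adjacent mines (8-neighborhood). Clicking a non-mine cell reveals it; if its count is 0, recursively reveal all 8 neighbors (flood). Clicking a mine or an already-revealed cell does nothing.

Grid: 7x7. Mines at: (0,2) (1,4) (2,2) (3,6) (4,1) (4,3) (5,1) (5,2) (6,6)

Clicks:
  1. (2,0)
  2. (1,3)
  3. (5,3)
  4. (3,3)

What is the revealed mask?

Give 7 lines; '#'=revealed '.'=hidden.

Click 1 (2,0) count=0: revealed 8 new [(0,0) (0,1) (1,0) (1,1) (2,0) (2,1) (3,0) (3,1)] -> total=8
Click 2 (1,3) count=3: revealed 1 new [(1,3)] -> total=9
Click 3 (5,3) count=2: revealed 1 new [(5,3)] -> total=10
Click 4 (3,3) count=2: revealed 1 new [(3,3)] -> total=11

Answer: ##.....
##.#...
##.....
##.#...
.......
...#...
.......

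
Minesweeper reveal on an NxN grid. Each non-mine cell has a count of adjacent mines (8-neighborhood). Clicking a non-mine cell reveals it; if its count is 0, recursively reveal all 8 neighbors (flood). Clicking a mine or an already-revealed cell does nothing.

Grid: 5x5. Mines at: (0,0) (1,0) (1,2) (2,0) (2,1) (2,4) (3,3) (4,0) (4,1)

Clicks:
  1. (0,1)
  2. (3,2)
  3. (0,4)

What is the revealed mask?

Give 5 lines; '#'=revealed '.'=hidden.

Click 1 (0,1) count=3: revealed 1 new [(0,1)] -> total=1
Click 2 (3,2) count=3: revealed 1 new [(3,2)] -> total=2
Click 3 (0,4) count=0: revealed 4 new [(0,3) (0,4) (1,3) (1,4)] -> total=6

Answer: .#.##
...##
.....
..#..
.....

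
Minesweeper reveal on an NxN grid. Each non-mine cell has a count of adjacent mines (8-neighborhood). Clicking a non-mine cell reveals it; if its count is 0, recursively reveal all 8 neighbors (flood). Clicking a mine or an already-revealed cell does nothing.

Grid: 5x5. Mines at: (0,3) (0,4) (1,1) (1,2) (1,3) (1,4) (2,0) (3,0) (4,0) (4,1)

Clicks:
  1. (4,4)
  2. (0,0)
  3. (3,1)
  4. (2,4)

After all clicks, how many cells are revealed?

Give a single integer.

Click 1 (4,4) count=0: revealed 9 new [(2,2) (2,3) (2,4) (3,2) (3,3) (3,4) (4,2) (4,3) (4,4)] -> total=9
Click 2 (0,0) count=1: revealed 1 new [(0,0)] -> total=10
Click 3 (3,1) count=4: revealed 1 new [(3,1)] -> total=11
Click 4 (2,4) count=2: revealed 0 new [(none)] -> total=11

Answer: 11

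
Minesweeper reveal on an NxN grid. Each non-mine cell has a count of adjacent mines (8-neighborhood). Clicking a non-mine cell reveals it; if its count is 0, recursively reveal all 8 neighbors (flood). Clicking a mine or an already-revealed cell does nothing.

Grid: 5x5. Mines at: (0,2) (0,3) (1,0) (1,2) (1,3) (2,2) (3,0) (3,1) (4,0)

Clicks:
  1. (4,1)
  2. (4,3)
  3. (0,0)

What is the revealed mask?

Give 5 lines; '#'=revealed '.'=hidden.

Answer: #....
.....
...##
..###
.####

Derivation:
Click 1 (4,1) count=3: revealed 1 new [(4,1)] -> total=1
Click 2 (4,3) count=0: revealed 8 new [(2,3) (2,4) (3,2) (3,3) (3,4) (4,2) (4,3) (4,4)] -> total=9
Click 3 (0,0) count=1: revealed 1 new [(0,0)] -> total=10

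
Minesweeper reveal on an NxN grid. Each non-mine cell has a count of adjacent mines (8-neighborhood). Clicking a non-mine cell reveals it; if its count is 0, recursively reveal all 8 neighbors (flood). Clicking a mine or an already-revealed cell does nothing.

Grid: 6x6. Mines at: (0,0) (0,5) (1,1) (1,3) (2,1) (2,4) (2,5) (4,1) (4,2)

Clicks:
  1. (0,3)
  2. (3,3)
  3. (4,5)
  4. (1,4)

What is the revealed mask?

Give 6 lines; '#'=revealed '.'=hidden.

Answer: ...#..
....#.
......
...###
...###
...###

Derivation:
Click 1 (0,3) count=1: revealed 1 new [(0,3)] -> total=1
Click 2 (3,3) count=2: revealed 1 new [(3,3)] -> total=2
Click 3 (4,5) count=0: revealed 8 new [(3,4) (3,5) (4,3) (4,4) (4,5) (5,3) (5,4) (5,5)] -> total=10
Click 4 (1,4) count=4: revealed 1 new [(1,4)] -> total=11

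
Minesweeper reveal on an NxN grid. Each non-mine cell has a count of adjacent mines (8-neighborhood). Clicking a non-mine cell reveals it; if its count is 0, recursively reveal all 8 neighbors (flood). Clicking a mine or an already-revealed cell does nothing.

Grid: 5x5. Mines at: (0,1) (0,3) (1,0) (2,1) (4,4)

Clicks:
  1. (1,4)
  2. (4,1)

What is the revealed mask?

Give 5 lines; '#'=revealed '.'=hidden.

Answer: .....
....#
.....
####.
####.

Derivation:
Click 1 (1,4) count=1: revealed 1 new [(1,4)] -> total=1
Click 2 (4,1) count=0: revealed 8 new [(3,0) (3,1) (3,2) (3,3) (4,0) (4,1) (4,2) (4,3)] -> total=9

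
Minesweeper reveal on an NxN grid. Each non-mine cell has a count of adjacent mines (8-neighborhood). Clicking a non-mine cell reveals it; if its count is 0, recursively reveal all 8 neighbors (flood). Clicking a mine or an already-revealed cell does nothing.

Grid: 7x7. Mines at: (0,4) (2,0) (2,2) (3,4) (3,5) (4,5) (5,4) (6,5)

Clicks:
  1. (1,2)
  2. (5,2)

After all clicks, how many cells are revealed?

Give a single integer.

Answer: 17

Derivation:
Click 1 (1,2) count=1: revealed 1 new [(1,2)] -> total=1
Click 2 (5,2) count=0: revealed 16 new [(3,0) (3,1) (3,2) (3,3) (4,0) (4,1) (4,2) (4,3) (5,0) (5,1) (5,2) (5,3) (6,0) (6,1) (6,2) (6,3)] -> total=17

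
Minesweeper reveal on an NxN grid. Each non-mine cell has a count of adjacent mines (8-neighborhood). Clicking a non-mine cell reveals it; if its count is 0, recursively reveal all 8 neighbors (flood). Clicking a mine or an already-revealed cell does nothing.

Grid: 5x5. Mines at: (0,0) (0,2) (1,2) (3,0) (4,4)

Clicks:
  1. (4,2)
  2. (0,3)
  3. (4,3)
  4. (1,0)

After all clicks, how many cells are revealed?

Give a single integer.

Answer: 11

Derivation:
Click 1 (4,2) count=0: revealed 9 new [(2,1) (2,2) (2,3) (3,1) (3,2) (3,3) (4,1) (4,2) (4,3)] -> total=9
Click 2 (0,3) count=2: revealed 1 new [(0,3)] -> total=10
Click 3 (4,3) count=1: revealed 0 new [(none)] -> total=10
Click 4 (1,0) count=1: revealed 1 new [(1,0)] -> total=11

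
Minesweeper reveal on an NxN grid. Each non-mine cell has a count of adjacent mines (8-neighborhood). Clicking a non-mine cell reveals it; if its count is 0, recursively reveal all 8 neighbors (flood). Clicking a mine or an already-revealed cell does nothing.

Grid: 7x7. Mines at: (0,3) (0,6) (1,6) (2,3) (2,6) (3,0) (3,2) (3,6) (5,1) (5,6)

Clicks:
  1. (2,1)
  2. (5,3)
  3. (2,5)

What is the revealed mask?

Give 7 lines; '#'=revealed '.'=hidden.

Answer: .......
.......
.#...#.
...###.
..####.
..####.
..####.

Derivation:
Click 1 (2,1) count=2: revealed 1 new [(2,1)] -> total=1
Click 2 (5,3) count=0: revealed 15 new [(3,3) (3,4) (3,5) (4,2) (4,3) (4,4) (4,5) (5,2) (5,3) (5,4) (5,5) (6,2) (6,3) (6,4) (6,5)] -> total=16
Click 3 (2,5) count=3: revealed 1 new [(2,5)] -> total=17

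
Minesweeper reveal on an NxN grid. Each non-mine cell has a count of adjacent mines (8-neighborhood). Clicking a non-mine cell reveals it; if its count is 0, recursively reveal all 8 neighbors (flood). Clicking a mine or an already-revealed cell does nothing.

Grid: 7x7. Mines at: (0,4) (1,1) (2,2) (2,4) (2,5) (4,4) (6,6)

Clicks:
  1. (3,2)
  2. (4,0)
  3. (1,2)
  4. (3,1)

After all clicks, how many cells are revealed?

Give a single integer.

Answer: 23

Derivation:
Click 1 (3,2) count=1: revealed 1 new [(3,2)] -> total=1
Click 2 (4,0) count=0: revealed 21 new [(2,0) (2,1) (3,0) (3,1) (3,3) (4,0) (4,1) (4,2) (4,3) (5,0) (5,1) (5,2) (5,3) (5,4) (5,5) (6,0) (6,1) (6,2) (6,3) (6,4) (6,5)] -> total=22
Click 3 (1,2) count=2: revealed 1 new [(1,2)] -> total=23
Click 4 (3,1) count=1: revealed 0 new [(none)] -> total=23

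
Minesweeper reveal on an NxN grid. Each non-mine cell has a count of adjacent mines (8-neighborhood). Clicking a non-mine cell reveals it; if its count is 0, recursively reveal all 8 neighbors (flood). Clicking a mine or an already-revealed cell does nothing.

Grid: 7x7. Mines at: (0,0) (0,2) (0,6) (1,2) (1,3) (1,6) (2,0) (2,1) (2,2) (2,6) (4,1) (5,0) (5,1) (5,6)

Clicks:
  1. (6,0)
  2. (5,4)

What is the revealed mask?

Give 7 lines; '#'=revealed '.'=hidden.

Click 1 (6,0) count=2: revealed 1 new [(6,0)] -> total=1
Click 2 (5,4) count=0: revealed 19 new [(2,3) (2,4) (2,5) (3,2) (3,3) (3,4) (3,5) (4,2) (4,3) (4,4) (4,5) (5,2) (5,3) (5,4) (5,5) (6,2) (6,3) (6,4) (6,5)] -> total=20

Answer: .......
.......
...###.
..####.
..####.
..####.
#.####.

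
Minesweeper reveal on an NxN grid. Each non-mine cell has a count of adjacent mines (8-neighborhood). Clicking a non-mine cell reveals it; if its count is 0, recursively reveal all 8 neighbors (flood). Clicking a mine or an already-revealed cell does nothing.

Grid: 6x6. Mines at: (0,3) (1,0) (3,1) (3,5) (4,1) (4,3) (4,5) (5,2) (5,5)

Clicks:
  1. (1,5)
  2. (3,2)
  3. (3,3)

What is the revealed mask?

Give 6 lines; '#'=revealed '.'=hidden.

Answer: ....##
....##
....##
..##..
......
......

Derivation:
Click 1 (1,5) count=0: revealed 6 new [(0,4) (0,5) (1,4) (1,5) (2,4) (2,5)] -> total=6
Click 2 (3,2) count=3: revealed 1 new [(3,2)] -> total=7
Click 3 (3,3) count=1: revealed 1 new [(3,3)] -> total=8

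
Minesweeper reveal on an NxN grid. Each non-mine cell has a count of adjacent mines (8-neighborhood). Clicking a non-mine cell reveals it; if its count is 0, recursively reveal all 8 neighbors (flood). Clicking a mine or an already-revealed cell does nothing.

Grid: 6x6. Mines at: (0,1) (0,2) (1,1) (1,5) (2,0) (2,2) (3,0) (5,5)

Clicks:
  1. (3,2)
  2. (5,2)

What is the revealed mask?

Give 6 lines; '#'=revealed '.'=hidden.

Answer: ......
......
...###
.#####
######
#####.

Derivation:
Click 1 (3,2) count=1: revealed 1 new [(3,2)] -> total=1
Click 2 (5,2) count=0: revealed 18 new [(2,3) (2,4) (2,5) (3,1) (3,3) (3,4) (3,5) (4,0) (4,1) (4,2) (4,3) (4,4) (4,5) (5,0) (5,1) (5,2) (5,3) (5,4)] -> total=19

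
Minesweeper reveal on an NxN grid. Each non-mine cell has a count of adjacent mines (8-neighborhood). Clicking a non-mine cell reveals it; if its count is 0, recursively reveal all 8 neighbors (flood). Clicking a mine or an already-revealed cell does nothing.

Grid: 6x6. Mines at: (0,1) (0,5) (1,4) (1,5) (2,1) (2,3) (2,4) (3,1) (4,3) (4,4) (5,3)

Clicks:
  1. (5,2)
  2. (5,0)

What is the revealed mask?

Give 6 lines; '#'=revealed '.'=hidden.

Answer: ......
......
......
......
###...
###...

Derivation:
Click 1 (5,2) count=2: revealed 1 new [(5,2)] -> total=1
Click 2 (5,0) count=0: revealed 5 new [(4,0) (4,1) (4,2) (5,0) (5,1)] -> total=6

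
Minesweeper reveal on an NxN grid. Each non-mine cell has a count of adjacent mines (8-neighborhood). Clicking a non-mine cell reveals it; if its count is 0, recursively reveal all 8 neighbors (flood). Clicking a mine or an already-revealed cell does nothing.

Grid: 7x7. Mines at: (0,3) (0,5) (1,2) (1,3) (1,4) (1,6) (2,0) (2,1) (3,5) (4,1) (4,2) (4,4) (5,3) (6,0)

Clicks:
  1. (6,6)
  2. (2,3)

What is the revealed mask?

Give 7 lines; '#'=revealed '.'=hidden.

Click 1 (6,6) count=0: revealed 8 new [(4,5) (4,6) (5,4) (5,5) (5,6) (6,4) (6,5) (6,6)] -> total=8
Click 2 (2,3) count=3: revealed 1 new [(2,3)] -> total=9

Answer: .......
.......
...#...
.......
.....##
....###
....###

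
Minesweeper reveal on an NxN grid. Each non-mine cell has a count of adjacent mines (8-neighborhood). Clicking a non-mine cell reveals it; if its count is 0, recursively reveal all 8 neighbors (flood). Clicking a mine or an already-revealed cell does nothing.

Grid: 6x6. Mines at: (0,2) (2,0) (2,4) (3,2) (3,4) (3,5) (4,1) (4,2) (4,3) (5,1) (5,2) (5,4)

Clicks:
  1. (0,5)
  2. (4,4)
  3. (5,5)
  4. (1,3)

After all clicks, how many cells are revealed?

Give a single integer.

Answer: 8

Derivation:
Click 1 (0,5) count=0: revealed 6 new [(0,3) (0,4) (0,5) (1,3) (1,4) (1,5)] -> total=6
Click 2 (4,4) count=4: revealed 1 new [(4,4)] -> total=7
Click 3 (5,5) count=1: revealed 1 new [(5,5)] -> total=8
Click 4 (1,3) count=2: revealed 0 new [(none)] -> total=8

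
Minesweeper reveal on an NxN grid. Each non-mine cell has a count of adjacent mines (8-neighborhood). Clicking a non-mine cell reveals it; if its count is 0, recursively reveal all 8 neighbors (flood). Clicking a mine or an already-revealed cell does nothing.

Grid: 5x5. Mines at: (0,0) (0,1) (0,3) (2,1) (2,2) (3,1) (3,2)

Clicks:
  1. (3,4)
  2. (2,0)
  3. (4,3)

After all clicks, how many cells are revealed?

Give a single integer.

Answer: 9

Derivation:
Click 1 (3,4) count=0: revealed 8 new [(1,3) (1,4) (2,3) (2,4) (3,3) (3,4) (4,3) (4,4)] -> total=8
Click 2 (2,0) count=2: revealed 1 new [(2,0)] -> total=9
Click 3 (4,3) count=1: revealed 0 new [(none)] -> total=9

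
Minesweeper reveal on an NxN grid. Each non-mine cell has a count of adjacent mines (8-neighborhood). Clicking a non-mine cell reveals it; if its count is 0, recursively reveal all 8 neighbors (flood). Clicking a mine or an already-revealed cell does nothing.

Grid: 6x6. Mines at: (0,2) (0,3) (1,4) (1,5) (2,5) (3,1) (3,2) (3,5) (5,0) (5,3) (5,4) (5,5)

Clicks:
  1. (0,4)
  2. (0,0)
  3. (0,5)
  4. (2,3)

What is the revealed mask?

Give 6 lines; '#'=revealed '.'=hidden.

Answer: ##..##
##....
##.#..
......
......
......

Derivation:
Click 1 (0,4) count=3: revealed 1 new [(0,4)] -> total=1
Click 2 (0,0) count=0: revealed 6 new [(0,0) (0,1) (1,0) (1,1) (2,0) (2,1)] -> total=7
Click 3 (0,5) count=2: revealed 1 new [(0,5)] -> total=8
Click 4 (2,3) count=2: revealed 1 new [(2,3)] -> total=9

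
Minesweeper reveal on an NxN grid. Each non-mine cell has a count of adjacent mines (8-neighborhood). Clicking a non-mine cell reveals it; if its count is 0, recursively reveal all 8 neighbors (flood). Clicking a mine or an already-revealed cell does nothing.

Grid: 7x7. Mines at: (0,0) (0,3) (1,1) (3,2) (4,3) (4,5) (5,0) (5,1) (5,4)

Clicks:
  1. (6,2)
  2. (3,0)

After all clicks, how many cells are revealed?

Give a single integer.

Click 1 (6,2) count=1: revealed 1 new [(6,2)] -> total=1
Click 2 (3,0) count=0: revealed 6 new [(2,0) (2,1) (3,0) (3,1) (4,0) (4,1)] -> total=7

Answer: 7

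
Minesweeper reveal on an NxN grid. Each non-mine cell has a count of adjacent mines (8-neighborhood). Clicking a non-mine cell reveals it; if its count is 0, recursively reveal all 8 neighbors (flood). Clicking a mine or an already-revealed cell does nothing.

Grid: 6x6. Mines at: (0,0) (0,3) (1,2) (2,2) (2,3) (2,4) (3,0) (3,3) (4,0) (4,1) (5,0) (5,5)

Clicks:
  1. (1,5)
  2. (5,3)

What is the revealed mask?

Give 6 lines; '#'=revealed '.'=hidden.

Click 1 (1,5) count=1: revealed 1 new [(1,5)] -> total=1
Click 2 (5,3) count=0: revealed 6 new [(4,2) (4,3) (4,4) (5,2) (5,3) (5,4)] -> total=7

Answer: ......
.....#
......
......
..###.
..###.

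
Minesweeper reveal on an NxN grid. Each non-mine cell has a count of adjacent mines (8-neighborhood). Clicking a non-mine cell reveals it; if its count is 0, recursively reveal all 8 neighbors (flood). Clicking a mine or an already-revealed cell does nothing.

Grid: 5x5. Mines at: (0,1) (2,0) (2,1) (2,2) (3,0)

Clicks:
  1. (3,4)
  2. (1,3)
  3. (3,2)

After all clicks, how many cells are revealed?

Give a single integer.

Answer: 16

Derivation:
Click 1 (3,4) count=0: revealed 16 new [(0,2) (0,3) (0,4) (1,2) (1,3) (1,4) (2,3) (2,4) (3,1) (3,2) (3,3) (3,4) (4,1) (4,2) (4,3) (4,4)] -> total=16
Click 2 (1,3) count=1: revealed 0 new [(none)] -> total=16
Click 3 (3,2) count=2: revealed 0 new [(none)] -> total=16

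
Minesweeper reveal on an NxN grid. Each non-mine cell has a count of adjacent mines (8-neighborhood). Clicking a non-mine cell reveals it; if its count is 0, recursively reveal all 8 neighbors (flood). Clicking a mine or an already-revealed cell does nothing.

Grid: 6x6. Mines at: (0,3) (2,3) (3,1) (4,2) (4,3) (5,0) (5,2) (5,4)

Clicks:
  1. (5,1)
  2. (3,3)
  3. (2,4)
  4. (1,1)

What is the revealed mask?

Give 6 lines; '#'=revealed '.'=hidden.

Answer: ###...
###...
###.#.
...#..
......
.#....

Derivation:
Click 1 (5,1) count=3: revealed 1 new [(5,1)] -> total=1
Click 2 (3,3) count=3: revealed 1 new [(3,3)] -> total=2
Click 3 (2,4) count=1: revealed 1 new [(2,4)] -> total=3
Click 4 (1,1) count=0: revealed 9 new [(0,0) (0,1) (0,2) (1,0) (1,1) (1,2) (2,0) (2,1) (2,2)] -> total=12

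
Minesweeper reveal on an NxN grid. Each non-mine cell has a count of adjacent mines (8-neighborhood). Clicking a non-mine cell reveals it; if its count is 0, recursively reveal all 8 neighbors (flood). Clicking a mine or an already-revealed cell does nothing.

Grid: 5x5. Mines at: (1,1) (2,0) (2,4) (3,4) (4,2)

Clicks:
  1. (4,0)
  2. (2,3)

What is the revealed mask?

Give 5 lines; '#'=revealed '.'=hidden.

Click 1 (4,0) count=0: revealed 4 new [(3,0) (3,1) (4,0) (4,1)] -> total=4
Click 2 (2,3) count=2: revealed 1 new [(2,3)] -> total=5

Answer: .....
.....
...#.
##...
##...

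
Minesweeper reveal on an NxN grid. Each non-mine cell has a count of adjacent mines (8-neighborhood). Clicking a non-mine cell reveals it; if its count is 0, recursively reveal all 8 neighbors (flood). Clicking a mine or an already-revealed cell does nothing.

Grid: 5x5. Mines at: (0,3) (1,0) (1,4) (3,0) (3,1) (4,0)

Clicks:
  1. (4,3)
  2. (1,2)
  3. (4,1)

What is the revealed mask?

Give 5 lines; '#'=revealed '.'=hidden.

Click 1 (4,3) count=0: revealed 9 new [(2,2) (2,3) (2,4) (3,2) (3,3) (3,4) (4,2) (4,3) (4,4)] -> total=9
Click 2 (1,2) count=1: revealed 1 new [(1,2)] -> total=10
Click 3 (4,1) count=3: revealed 1 new [(4,1)] -> total=11

Answer: .....
..#..
..###
..###
.####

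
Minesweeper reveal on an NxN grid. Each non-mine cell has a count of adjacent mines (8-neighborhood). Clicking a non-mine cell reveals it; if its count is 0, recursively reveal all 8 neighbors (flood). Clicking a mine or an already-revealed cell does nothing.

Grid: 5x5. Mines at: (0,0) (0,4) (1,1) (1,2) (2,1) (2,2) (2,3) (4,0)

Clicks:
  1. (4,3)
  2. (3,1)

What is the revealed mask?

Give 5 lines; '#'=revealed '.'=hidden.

Click 1 (4,3) count=0: revealed 8 new [(3,1) (3,2) (3,3) (3,4) (4,1) (4,2) (4,3) (4,4)] -> total=8
Click 2 (3,1) count=3: revealed 0 new [(none)] -> total=8

Answer: .....
.....
.....
.####
.####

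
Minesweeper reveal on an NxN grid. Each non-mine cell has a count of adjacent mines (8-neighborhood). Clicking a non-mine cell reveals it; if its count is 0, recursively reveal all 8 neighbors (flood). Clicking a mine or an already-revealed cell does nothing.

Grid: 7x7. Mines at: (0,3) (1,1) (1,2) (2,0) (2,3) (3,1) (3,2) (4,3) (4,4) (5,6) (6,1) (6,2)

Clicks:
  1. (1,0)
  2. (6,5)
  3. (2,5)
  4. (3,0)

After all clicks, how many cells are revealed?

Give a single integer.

Answer: 17

Derivation:
Click 1 (1,0) count=2: revealed 1 new [(1,0)] -> total=1
Click 2 (6,5) count=1: revealed 1 new [(6,5)] -> total=2
Click 3 (2,5) count=0: revealed 14 new [(0,4) (0,5) (0,6) (1,4) (1,5) (1,6) (2,4) (2,5) (2,6) (3,4) (3,5) (3,6) (4,5) (4,6)] -> total=16
Click 4 (3,0) count=2: revealed 1 new [(3,0)] -> total=17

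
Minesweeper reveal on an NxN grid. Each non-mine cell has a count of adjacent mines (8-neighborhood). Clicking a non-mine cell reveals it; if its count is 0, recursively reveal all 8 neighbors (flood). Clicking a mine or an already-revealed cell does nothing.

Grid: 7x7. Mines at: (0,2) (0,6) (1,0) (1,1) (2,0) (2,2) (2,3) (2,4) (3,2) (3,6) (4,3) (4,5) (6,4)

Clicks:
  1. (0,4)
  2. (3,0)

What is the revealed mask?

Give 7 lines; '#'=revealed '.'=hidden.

Click 1 (0,4) count=0: revealed 6 new [(0,3) (0,4) (0,5) (1,3) (1,4) (1,5)] -> total=6
Click 2 (3,0) count=1: revealed 1 new [(3,0)] -> total=7

Answer: ...###.
...###.
.......
#......
.......
.......
.......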